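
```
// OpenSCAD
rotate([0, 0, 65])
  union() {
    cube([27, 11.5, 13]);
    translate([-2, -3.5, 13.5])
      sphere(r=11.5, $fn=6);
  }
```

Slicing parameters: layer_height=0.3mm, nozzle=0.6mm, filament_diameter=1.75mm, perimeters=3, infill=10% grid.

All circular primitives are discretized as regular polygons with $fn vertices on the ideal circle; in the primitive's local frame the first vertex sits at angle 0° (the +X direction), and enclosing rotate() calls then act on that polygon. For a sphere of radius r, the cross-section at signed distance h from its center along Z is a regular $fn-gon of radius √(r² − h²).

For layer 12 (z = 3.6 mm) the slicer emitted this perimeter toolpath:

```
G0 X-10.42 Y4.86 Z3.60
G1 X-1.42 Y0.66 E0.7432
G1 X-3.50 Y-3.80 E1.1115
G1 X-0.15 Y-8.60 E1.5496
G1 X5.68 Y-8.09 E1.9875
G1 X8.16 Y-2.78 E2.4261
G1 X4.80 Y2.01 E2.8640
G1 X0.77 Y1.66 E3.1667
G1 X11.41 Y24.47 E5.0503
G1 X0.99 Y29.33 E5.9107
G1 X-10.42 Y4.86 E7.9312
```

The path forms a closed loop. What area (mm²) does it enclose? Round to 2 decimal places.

397.24 mm²

Apply the shoelace formula to the sequence of (X, Y) vertices; enclosed area = 397.24 mm².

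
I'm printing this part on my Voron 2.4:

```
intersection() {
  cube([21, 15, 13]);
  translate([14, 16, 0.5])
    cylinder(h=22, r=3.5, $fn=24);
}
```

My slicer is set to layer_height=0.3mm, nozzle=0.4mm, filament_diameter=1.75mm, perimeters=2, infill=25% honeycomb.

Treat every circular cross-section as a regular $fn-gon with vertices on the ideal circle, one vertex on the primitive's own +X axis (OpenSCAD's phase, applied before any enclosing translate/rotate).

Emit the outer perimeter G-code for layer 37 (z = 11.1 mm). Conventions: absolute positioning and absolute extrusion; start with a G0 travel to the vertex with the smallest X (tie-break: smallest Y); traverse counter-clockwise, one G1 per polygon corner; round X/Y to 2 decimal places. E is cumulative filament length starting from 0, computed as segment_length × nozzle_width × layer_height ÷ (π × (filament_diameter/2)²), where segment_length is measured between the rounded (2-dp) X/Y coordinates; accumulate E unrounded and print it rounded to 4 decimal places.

G0 X10.66 Y15.00 Z11.10
G1 X10.97 Y14.25 E0.0405
G1 X11.53 Y13.53 E0.0860
G1 X12.25 Y12.97 E0.1315
G1 X13.09 Y12.62 E0.1769
G1 X14.00 Y12.50 E0.2227
G1 X14.91 Y12.62 E0.2685
G1 X15.75 Y12.97 E0.3139
G1 X16.47 Y13.53 E0.3594
G1 X17.03 Y14.25 E0.4049
G1 X17.34 Y15.00 E0.4454
G1 X10.66 Y15.00 E0.7787

At z = 11.1 mm: the cube is present — its section is the full 21×15 rectangle; the cylinder at (14, 16): section is a regular 24-gon, circumradius r=3.5; After intersecting: the r=3.5 cylinder at (14, 16) partially overlaps the 21×15 cube; clipping to the common part keeps 12.16 mm² — 1 connected region. The outline is a single polygon with 11 vertices. Extrusion per mm of travel: 0.4 × 0.3 / (π × 0.875²) = 0.049890. Accumulating E over each segment gives final E = 0.7787.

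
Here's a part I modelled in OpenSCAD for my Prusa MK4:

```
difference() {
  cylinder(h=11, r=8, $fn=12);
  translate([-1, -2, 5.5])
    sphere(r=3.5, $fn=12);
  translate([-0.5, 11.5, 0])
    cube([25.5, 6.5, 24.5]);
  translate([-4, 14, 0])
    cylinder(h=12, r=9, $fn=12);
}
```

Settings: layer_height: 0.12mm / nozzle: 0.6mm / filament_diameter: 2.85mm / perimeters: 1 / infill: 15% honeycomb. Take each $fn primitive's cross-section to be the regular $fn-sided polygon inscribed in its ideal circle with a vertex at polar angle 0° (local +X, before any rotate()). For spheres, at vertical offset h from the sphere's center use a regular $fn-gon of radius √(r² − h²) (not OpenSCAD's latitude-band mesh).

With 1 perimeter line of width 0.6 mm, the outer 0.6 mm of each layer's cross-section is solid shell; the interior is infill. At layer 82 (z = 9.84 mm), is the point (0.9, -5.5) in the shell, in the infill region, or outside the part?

infill

At z = 9.84 mm: the cylinder: section is a regular 12-gon, circumradius r=8; the sphere at (-1, -2) is absent (|z−center|=4.340 > r=3.5); the cube at (-0.5, 11.5) (footprint 25.5×6.5) is included at this height; the cylinder at (-4, 14): section is a regular 12-gon, circumradius r=9; Taking the first minus the rest: starting from the r=8 cylinder, the 25.5×6.5 cube at (-0.5, 11.5) misses the remaining region (no effect); the r=9 cylinder at (-4, 14) partially overlaps it — only the 11.16 mm² overlap (of its 243.00 mm²) is removed, clipping the outline — 1 connected region. Overall, the cross-section is a single solid region. The nearest boundary edge runs (4.00, -6.93)→(-0.00, -8.00); distance from the point to it = 2.18 mm. The point is inside the cross-section and 2.18 mm from the nearest boundary — more than the 0.6 mm shell width (1 × 0.6), so it's in the infill interior.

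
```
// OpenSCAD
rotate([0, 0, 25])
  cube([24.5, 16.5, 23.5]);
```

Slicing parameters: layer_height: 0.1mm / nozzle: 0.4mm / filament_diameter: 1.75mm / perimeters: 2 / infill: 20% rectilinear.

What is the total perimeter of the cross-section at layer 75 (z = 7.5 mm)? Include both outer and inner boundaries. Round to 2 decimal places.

At z = 7.5 mm: the 24.5×16.5 cube contributes its full rectangle (perimeter 82.00 mm); (whole slice rotated 25° about Z — lengths, areas and connectivity unchanged). Overall, the cross-section is a single solid region. Total boundary length (outer) = 82.00 mm.

82.00 mm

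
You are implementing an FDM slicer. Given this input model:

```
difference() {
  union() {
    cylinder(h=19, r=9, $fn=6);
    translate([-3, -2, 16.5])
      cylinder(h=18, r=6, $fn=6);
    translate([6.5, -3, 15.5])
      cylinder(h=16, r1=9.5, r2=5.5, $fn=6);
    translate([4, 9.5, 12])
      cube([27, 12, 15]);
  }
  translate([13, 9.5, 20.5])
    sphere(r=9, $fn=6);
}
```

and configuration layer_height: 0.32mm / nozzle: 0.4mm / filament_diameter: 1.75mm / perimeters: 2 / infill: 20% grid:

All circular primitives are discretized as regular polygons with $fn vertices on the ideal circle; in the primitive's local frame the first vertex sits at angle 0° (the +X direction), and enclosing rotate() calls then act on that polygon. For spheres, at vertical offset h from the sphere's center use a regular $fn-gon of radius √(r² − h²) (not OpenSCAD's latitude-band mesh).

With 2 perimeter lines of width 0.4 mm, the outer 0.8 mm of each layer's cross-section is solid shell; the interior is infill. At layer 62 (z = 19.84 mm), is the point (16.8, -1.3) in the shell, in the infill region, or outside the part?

At z = 19.84 mm: the cylinder does not reach this height (z outside [0, 19]); the cylinder at (-3, -2): section is a regular 6-gon, circumradius r=6; the cone at (6.5, -3) (r1=9.5→r2=5.5) has section circumradius 8.415 here — a regular 6-gon; the cube at (4, 9.5) is present — its section is the full 27×12 rectangle; Combining (union): the regions partially overlap (shared area 20.63 mm²), so overlapping operands fuse into one piece — 2 connected regions; the sphere at (13, 9.5): section is a regular 6-gon, circumradius = √(r²−h²) = √(9²−0.66²) = 8.976; After the difference (first − rest): starting from that combined region, the r=9 sphere at (13, 9.5) partially overlaps it — only the 114.06 mm² overlap (of its 209.31 mm²) is removed, clipping the outline — 2 connected regions. Overall, the cross-section has 2 separate islands. The nearest boundary edge runs (12.19, 1.73)→(14.91, -3.00); distance from the point to it = 2.48 mm. The point is not inside any of the regions above, so it lies outside the cross-section (2.48 mm from the nearest boundary).

outside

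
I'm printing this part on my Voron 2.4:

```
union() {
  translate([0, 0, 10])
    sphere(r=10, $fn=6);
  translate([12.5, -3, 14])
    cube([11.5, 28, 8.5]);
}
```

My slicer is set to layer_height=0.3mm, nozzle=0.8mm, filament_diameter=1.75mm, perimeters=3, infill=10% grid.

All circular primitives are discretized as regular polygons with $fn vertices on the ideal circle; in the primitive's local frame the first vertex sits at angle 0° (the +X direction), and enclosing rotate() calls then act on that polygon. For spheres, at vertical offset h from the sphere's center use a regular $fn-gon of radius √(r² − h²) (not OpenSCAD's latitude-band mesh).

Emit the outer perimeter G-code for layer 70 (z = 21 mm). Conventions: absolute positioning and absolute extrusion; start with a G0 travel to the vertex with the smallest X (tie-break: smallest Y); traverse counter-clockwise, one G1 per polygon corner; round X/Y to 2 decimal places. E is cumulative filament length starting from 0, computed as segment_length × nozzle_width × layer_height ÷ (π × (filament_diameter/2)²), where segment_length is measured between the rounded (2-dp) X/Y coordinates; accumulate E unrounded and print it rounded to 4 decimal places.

G0 X12.50 Y-3.00 Z21.00
G1 X24.00 Y-3.00 E1.1475
G1 X24.00 Y25.00 E3.9413
G1 X12.50 Y25.00 E5.0888
G1 X12.50 Y-3.00 E7.8827

At z = 21 mm: the sphere is not intersected at this z (|z−center|=11.000 > r=10); the cube at (12.5, -3) (footprint 11.5×28) is included at this height; Merging all regions: only the 11.5×28 cube at (12.5, -3) is present, so the union is just that shape — 1 connected region. The outline is a single polygon with 4 vertices. Extrusion per mm of travel: 0.8 × 0.3 / (π × 0.875²) = 0.099780. Accumulating E over each segment gives final E = 7.8827.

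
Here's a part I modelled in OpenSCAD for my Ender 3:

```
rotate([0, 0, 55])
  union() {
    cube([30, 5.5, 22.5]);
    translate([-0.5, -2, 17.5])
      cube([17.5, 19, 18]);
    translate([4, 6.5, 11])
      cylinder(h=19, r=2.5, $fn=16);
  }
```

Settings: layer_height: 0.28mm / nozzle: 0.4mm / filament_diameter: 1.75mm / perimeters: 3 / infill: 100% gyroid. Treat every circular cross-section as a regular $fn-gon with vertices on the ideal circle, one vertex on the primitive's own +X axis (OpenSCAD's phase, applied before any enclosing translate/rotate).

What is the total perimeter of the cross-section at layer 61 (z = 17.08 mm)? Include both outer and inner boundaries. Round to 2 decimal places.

At z = 17.08 mm: the 30×5.5 cube contributes its full rectangle (perimeter 71.00 mm); the cube at (-0.5, -2) is absent (z outside [17.5, 35.5]); the r=2.5 cylinder at (4, 6.5) contributes a regular 16-gon of circumradius 2.5 (perimeter = 2·16·2.500·sin(180°/16) = 15.61 mm); Merging all regions: the regions partially overlap (shared area 4.77 mm²), so the edge portions inside another operand are dropped and the merged outline is re-measured after clipping — boundary = 76.30 mm; (whole slice rotated 55° about Z — lengths, areas and connectivity unchanged). Overall, the cross-section is a single solid region. Total boundary length (outer) = 76.30 mm.

76.30 mm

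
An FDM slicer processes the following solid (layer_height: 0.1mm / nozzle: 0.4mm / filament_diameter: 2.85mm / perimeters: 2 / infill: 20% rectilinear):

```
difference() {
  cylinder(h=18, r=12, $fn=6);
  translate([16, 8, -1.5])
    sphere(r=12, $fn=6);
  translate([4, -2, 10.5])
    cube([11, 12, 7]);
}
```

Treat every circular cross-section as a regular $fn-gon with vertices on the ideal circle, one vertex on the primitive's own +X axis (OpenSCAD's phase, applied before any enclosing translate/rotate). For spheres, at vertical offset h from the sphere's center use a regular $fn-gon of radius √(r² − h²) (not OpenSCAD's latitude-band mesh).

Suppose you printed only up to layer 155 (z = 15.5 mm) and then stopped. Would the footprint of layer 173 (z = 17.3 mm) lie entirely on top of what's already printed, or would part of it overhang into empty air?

entirely on top

Compare the two slices. At z = 15.5: the r=12 cylinder gives a regular 6-gon of circumradius 12 (constant along its height) (area = (6/2)·12.000²·sin(360°/6) = 374.12 mm²); the sphere at (16, 8) is absent (|z−center|=17.000 > r=12); the cube at (4, -2) is present — its section is the full 11×12 rectangle (area 132.00 mm²); Taking the first minus the rest: starting from the r=12 cylinder (374.12 mm²), the 11×12 cube at (4, -2) partially overlaps it — only the 65.98 mm² overlap (of its 132.00 mm²) is removed, clipping the outline — area = 308.15 mm². At z = 17.3: the r=12 cylinder contributes a regular 6-gon of circumradius 12 (area = (6/2)·12.000²·sin(360°/6) = 374.12 mm²); the sphere at (16, 8) is not intersected at this z (|z−center|=18.800 > r=12); the cube at (4, -2) is present — its section is the full 11×12 rectangle (area 132.00 mm²); After the difference (first − rest): starting from the r=12 cylinder (374.12 mm²), the 11×12 cube at (4, -2) partially overlaps it — only the 65.98 mm² overlap (of its 132.00 mm²) is removed, clipping the outline — area = 308.15 mm². Checking containment: the cross-section at z = 17.3 is a subset of the cross-section at z = 15.5.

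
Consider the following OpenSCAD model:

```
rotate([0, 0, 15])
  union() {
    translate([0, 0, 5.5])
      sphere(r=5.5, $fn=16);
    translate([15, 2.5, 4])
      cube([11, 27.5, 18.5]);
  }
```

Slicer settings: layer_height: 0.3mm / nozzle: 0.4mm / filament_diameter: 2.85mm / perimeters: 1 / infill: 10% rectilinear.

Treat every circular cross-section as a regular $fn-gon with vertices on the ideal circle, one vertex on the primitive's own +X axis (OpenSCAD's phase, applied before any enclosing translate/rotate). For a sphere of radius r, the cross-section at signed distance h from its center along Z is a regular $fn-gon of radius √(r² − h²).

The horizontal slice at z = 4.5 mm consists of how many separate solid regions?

2

At z = 4.5 mm: the sphere: section is a regular 16-gon, circumradius = √(r²−h²) = √(5.5²−1²) = 5.408; the cube at (15, 2.5) is present — its section is the full 11×27.5 rectangle; Merging all regions: the 2 present regions are separate (no shared area or edge), so areas and boundary lengths simply add and each stays a separate island — 2 connected regions; (whole slice rotated 15° about Z — lengths, areas and connectivity unchanged). The result has 2 disconnected regions.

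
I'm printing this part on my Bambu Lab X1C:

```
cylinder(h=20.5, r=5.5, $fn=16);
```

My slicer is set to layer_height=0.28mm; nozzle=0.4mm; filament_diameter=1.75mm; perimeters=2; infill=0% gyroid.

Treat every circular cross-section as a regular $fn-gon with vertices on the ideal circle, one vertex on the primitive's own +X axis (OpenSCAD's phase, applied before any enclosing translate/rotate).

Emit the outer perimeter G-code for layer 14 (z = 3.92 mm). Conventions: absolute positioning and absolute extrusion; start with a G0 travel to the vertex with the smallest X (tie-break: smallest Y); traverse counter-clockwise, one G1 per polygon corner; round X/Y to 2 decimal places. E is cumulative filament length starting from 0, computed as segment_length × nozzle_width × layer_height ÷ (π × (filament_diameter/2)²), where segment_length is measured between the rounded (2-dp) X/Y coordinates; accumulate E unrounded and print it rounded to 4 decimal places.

At z = 3.92 mm: the cylinder: section is a regular 16-gon, circumradius r=5.5. The outline is a single polygon with 16 vertices. Extrusion per mm of travel: 0.4 × 0.28 / (π × 0.875²) = 0.046564. Accumulating E over each segment gives final E = 1.5985.

G0 X-5.50 Y0.00 Z3.92
G1 X-5.08 Y-2.10 E0.0997
G1 X-3.89 Y-3.89 E0.1998
G1 X-2.10 Y-5.08 E0.2999
G1 X0.00 Y-5.50 E0.3996
G1 X2.10 Y-5.08 E0.4993
G1 X3.89 Y-3.89 E0.5994
G1 X5.08 Y-2.10 E0.6995
G1 X5.50 Y0.00 E0.7992
G1 X5.08 Y2.10 E0.8990
G1 X3.89 Y3.89 E0.9990
G1 X2.10 Y5.08 E1.0991
G1 X0.00 Y5.50 E1.1989
G1 X-2.10 Y5.08 E1.2986
G1 X-3.89 Y3.89 E1.3987
G1 X-5.08 Y2.10 E1.4988
G1 X-5.50 Y0.00 E1.5985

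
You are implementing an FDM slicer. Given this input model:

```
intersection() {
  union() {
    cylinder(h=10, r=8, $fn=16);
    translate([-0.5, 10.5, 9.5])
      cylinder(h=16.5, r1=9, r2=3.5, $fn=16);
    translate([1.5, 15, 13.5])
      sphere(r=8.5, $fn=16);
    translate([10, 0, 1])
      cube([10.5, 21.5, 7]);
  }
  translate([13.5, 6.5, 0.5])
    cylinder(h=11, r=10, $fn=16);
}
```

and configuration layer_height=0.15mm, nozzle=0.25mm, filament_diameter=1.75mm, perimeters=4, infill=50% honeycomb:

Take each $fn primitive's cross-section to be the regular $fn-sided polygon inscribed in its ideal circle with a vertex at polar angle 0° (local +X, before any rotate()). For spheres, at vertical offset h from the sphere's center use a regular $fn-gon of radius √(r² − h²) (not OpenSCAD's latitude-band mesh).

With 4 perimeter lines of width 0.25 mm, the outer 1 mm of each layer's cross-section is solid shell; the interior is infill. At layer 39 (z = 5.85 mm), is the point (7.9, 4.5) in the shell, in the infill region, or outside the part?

outside

At z = 5.85 mm: the cylinder: section is a regular 16-gon, circumradius r=8; the cone at (-0.5, 10.5) does not reach this height (z outside [9.5, 26]); the r=8.5 sphere at (1.5, 15) contributes a regular 16-gon of circumradius √(8.5²−7.65²) = 3.705; the 10.5×21.5 cube at (10, 0) contributes its full rectangle; Merging all regions: the 3 present regions are separate (no shared area or edge), so areas and boundary lengths simply add and each stays a separate island — 3 connected regions; the r=10 cylinder at (13.5, 6.5) gives a regular 16-gon of circumradius 10 (constant along its height); Taking the intersection: the r=10 cylinder at (13.5, 6.5) partially overlaps the result so far; clipping to the common part keeps 182.73 mm² — 2 connected regions. Overall, the cross-section has 2 separate islands. The nearest boundary edge runs (5.66, 5.66)→(7.39, 3.06); distance from the point to it = 1.22 mm. The point is not inside any of the regions above, so it lies outside the cross-section (1.22 mm from the nearest boundary).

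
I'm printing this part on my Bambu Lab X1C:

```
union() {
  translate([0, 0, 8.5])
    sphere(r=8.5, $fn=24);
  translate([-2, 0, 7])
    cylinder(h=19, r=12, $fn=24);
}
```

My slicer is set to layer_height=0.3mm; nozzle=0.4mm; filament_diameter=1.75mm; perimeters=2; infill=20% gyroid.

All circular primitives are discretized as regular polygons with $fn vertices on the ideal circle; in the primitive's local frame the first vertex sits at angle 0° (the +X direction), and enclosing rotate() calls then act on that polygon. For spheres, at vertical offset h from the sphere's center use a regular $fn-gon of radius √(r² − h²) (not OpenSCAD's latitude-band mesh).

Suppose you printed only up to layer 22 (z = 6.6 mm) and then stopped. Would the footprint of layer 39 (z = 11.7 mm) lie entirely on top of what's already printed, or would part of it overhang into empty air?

part overhangs

Compare the two slices. At z = 6.6: the sphere: section is a regular 24-gon, circumradius = √(r²−h²) = √(8.5²−1.9²) = 8.285 (area = (24/2)·8.285²·sin(360°/24) = 213.18 mm²); the cylinder at (-2, 0) is not intersected at this z (z outside [7, 26]); Taking the union: only the r=8.5 sphere is present, so the union is just that shape — area = 213.18 mm². At z = 11.7: the r=8.5 sphere slices to a regular 24-gon of circumradius 7.875 (√(r²−h²) with h=3.2 from center) (area = (24/2)·7.875²·sin(360°/24) = 192.59 mm²); the r=12 cylinder at (-2, 0) contributes a regular 24-gon of circumradius 12 (area = (24/2)·12.000²·sin(360°/24) = 447.24 mm²); Combining (union): the r=8.5 sphere lies entirely inside the r=12 cylinder at (-2, 0), so the union is just the r=12 cylinder at (-2, 0) — area = 447.24 mm². Checking containment: at z = 11.7 the cross-section extends beyond the z = 6.6 cross-section by about 234.06 mm².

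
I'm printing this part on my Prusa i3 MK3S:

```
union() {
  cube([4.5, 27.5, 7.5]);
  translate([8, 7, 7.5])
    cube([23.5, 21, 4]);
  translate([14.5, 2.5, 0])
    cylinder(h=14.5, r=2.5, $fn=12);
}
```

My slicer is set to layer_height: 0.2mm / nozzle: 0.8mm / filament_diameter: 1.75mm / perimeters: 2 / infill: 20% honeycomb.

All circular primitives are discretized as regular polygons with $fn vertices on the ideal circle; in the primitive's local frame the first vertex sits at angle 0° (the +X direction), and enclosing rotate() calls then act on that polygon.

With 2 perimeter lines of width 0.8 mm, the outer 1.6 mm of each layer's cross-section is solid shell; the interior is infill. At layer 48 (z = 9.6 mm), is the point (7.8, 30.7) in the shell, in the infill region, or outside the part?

outside

At z = 9.6 mm: the cube is not intersected at this z (z outside [0, 7.5]); the cube at (8, 7) (footprint 23.5×21) is included at this height; the r=2.5 cylinder at (14.5, 2.5) contributes a regular 12-gon of circumradius 2.5; Taking the union: the 2 present regions are separate (no shared area or edge), so areas and boundary lengths simply add and each stays a separate island — 2 connected regions. Overall, the cross-section has 2 separate islands. The nearest boundary edge runs (8.00, 7.00)→(8.00, 28.00); distance from the point to it = 2.71 mm. The point is not inside any of the regions above, so it lies outside the cross-section (2.71 mm from the nearest boundary).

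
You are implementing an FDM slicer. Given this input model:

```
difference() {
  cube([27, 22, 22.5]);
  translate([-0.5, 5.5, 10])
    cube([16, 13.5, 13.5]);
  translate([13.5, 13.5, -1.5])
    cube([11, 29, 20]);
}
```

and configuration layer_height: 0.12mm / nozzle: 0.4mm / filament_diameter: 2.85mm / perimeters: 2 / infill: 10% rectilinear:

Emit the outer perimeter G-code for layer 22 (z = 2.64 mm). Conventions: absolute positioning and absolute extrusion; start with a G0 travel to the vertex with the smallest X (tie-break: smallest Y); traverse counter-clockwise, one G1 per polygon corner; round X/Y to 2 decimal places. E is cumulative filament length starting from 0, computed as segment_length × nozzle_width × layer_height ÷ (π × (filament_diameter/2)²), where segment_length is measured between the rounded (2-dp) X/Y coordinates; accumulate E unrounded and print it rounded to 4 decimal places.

G0 X0.00 Y0.00 Z2.64
G1 X27.00 Y0.00 E0.2032
G1 X27.00 Y22.00 E0.3687
G1 X24.50 Y22.00 E0.3875
G1 X24.50 Y13.50 E0.4515
G1 X13.50 Y13.50 E0.5342
G1 X13.50 Y22.00 E0.5982
G1 X0.00 Y22.00 E0.6998
G1 X0.00 Y0.00 E0.8653

At z = 2.64 mm: the cube (footprint 27×22) is included at this height; the cube at (-0.5, 5.5) is not intersected at this z (z outside [10, 23.5]); the cube at (13.5, 13.5) is present — its section is the full 11×29 rectangle; Taking the first minus the rest: starting from the 27×22 cube, the 11×29 cube at (13.5, 13.5) partially overlaps it — only the 93.50 mm² overlap (of its 319.00 mm²) is removed, clipping the outline — 1 connected region. The outline is a single polygon with 8 vertices. Extrusion per mm of travel: 0.4 × 0.12 / (π × 1.425²) = 0.007524. Accumulating E over each segment gives final E = 0.8653.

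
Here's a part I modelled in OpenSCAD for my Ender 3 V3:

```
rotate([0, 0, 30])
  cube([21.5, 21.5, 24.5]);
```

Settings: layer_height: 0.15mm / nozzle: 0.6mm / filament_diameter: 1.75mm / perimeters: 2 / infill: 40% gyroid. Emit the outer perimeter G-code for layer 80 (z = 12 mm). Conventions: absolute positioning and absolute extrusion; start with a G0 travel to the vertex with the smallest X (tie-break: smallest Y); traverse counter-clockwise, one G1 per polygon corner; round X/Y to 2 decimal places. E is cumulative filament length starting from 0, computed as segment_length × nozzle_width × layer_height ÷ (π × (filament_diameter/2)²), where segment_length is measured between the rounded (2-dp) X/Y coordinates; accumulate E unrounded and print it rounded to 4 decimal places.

G0 X-10.75 Y18.62 Z12.00
G1 X0.00 Y0.00 E0.8045
G1 X18.62 Y10.75 E1.6090
G1 X7.87 Y29.37 E2.4135
G1 X-10.75 Y18.62 E3.2180

At z = 12 mm: the 21.5×21.5 cube contributes its full rectangle; (whole slice rotated 30° about Z — lengths, areas and connectivity unchanged). The outline is a single polygon with 4 vertices. Extrusion per mm of travel: 0.6 × 0.15 / (π × 0.875²) = 0.037418. Accumulating E over each segment gives final E = 3.2180.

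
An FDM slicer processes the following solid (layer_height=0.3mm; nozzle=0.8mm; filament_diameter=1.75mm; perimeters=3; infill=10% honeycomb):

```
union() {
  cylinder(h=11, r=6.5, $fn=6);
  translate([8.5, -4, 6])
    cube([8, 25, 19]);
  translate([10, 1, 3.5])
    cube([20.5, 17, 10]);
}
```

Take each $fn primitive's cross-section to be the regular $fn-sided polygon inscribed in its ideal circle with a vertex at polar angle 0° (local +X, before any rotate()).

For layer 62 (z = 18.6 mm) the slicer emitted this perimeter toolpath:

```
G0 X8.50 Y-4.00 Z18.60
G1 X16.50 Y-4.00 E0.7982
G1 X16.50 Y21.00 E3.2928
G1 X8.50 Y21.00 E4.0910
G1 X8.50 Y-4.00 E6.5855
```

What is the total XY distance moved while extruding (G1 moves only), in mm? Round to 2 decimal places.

66.00 mm

Sum the Euclidean lengths of each G1 segment: total = 66.00 mm.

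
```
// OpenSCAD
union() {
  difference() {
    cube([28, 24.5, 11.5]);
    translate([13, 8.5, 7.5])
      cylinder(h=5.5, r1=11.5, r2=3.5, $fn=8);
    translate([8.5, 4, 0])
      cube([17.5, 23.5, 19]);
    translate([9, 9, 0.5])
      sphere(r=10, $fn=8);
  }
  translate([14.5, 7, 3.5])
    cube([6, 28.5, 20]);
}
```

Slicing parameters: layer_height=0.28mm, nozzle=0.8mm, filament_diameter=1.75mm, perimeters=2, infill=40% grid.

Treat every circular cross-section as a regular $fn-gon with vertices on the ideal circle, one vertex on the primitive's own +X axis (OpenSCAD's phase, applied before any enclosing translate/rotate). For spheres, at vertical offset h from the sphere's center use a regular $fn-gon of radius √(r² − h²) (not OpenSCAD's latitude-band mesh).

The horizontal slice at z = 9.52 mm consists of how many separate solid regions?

At z = 9.52 mm: the cube is present — its section is the full 28×24.5 rectangle; the cone at (13, 8.5) contributes a regular 8-gon of circumradius 8.562 (interpolated between r1=11.5 and r2=3.5 at t=0.367); the cube at (8.5, 4) (footprint 17.5×23.5) is included at this height; the sphere at (9, 9): section is a regular 8-gon, circumradius = √(r²−h²) = √(10²−9.02²) = 4.317; After the difference (first − rest): starting from the 28×24.5 cube, the cone at (13, 8.5) partially overlaps it — only the 207.33 mm² overlap (of its 207.34 mm²) is removed, clipping the outline; the 17.5×23.5 cube at (8.5, 4) partially overlaps it — only the 218.00 mm² overlap (of its 411.25 mm²) is removed, clipping the outline; the r=10 sphere at (9, 9) misses the remaining region (no effect) — 2 connected regions; the cube at (14.5, 7) is present — its section is the full 6×28.5 rectangle; Taking the union: the 2 present regions are separate (no shared area or edge), so areas and boundary lengths simply add and each stays a separate island — 3 connected regions. The result has 3 disconnected regions.

3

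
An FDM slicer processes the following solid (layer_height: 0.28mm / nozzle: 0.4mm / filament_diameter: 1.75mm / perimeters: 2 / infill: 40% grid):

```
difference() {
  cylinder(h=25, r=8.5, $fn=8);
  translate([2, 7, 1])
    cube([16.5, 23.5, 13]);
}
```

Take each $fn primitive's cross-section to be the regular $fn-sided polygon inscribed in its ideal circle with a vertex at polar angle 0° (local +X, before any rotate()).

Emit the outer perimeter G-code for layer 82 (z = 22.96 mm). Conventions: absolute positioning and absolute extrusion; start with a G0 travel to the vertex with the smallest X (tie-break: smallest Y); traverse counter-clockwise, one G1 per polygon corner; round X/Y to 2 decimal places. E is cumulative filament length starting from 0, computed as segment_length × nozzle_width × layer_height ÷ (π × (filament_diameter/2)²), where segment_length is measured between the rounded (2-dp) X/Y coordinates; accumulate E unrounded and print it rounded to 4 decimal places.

At z = 22.96 mm: the cylinder: section is a regular 8-gon, circumradius r=8.5; the cube at (2, 7) is not intersected at this z (z outside [1, 14]); Taking the first minus the rest: none of the subtracted shapes is present at this height, so the r=8.5 cylinder is unchanged — 1 connected region. The outline is a single polygon with 8 vertices. Extrusion per mm of travel: 0.4 × 0.28 / (π × 0.875²) = 0.046564. Accumulating E over each segment gives final E = 2.4233.

G0 X-8.50 Y0.00 Z22.96
G1 X-6.01 Y-6.01 E0.3029
G1 X0.00 Y-8.50 E0.6058
G1 X6.01 Y-6.01 E0.9088
G1 X8.50 Y0.00 E1.2117
G1 X6.01 Y6.01 E1.5146
G1 X0.00 Y8.50 E1.8175
G1 X-6.01 Y6.01 E2.1204
G1 X-8.50 Y0.00 E2.4233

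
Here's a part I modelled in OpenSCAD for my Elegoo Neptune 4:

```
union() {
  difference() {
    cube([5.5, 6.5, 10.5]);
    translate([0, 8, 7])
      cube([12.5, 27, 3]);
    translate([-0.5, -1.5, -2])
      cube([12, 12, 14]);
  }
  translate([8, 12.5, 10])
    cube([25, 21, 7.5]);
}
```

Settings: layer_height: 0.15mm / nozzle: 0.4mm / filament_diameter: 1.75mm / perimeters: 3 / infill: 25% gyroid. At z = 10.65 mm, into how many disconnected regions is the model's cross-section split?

At z = 10.65 mm: the cube is not intersected at this z (z outside [0, 10.5]); the cube at (0, 8) does not reach this height (z outside [7, 10]); the cube at (-0.5, -1.5) (footprint 12×12) is included at this height; Taking the first minus the rest: the first operand is absent here, so nothing remains; the cube at (8, 12.5) (footprint 25×21) is included at this height; Taking the union: only the 25×21 cube at (8, 12.5) is present, so the union is just that shape — 1 connected region. The result has 1 disconnected region.

1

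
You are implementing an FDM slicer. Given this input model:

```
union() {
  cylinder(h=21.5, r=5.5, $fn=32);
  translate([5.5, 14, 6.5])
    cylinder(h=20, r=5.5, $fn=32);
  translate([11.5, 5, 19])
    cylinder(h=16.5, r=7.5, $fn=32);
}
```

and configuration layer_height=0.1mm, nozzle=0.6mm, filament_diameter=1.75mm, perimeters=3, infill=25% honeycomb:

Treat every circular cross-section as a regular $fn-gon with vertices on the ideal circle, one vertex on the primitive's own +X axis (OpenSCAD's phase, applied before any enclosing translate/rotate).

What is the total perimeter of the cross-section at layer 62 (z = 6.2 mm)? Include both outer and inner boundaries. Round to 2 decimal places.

34.50 mm

At z = 6.2 mm: the r=5.5 cylinder gives a regular 32-gon of circumradius 5.5 (constant along its height) (perimeter = 2·32·5.500·sin(180°/32) = 34.50 mm); the cylinder at (5.5, 14) is absent (z outside [6.5, 26.5]); the cylinder at (11.5, 5) does not reach this height (z outside [19, 35.5]); Combining (union): only the r=5.5 cylinder is present, so the union is just that shape — boundary = 34.50 mm. Overall, the cross-section is a single solid region. Total boundary length (outer) = 34.50 mm.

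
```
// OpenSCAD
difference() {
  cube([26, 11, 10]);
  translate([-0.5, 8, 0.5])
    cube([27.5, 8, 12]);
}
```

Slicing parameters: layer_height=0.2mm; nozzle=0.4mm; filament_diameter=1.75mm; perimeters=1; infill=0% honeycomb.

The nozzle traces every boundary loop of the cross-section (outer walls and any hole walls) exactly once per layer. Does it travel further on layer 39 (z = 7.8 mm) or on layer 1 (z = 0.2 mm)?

layer 1 (z = 0.2 mm)

Layer 39 (z = 7.8): the cube is present — its section is the full 26×11 rectangle (perimeter 74.00 mm); the cube at (-0.5, 8) is present — its section is the full 27.5×8 rectangle (perimeter 71.00 mm); Taking the first minus the rest: starting from the 26×11 cube, the 27.5×8 cube at (-0.5, 8) partially overlaps it — only the 78.00 mm² overlap (of its 220.00 mm²) is removed, clipping the outline — boundary = 68.00 mm. So its perimeter = 68.00 mm. Layer 1 (z = 0.2): the cube is present — its section is the full 26×11 rectangle (perimeter 74.00 mm); the cube at (-0.5, 8) is absent (z outside [0.5, 12.5]); Taking the first minus the rest: none of the subtracted shapes is present at this height, so the 26×11 cube is unchanged — boundary = 74.00 mm. So its perimeter = 74.00 mm. Layer 1 is larger (74.00 vs 68.00 mm).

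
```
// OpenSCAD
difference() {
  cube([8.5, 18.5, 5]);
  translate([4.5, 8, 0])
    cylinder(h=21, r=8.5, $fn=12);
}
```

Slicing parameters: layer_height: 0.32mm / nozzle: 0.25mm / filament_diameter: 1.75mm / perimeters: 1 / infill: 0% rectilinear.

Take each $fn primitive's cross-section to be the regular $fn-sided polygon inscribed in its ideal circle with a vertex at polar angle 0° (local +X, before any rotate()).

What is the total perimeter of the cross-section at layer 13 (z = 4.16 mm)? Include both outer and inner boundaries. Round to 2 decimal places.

35.11 mm

At z = 4.16 mm: the cube is present — its section is the full 8.5×18.5 rectangle (perimeter 54.00 mm); the r=8.5 cylinder at (4.5, 8) contributes a regular 12-gon of circumradius 8.5 (perimeter = 2·12·8.500·sin(180°/12) = 52.80 mm); Taking the first minus the rest: starting from the 8.5×18.5 cube, the r=8.5 cylinder at (4.5, 8) partially overlaps it — only the 133.81 mm² overlap (of its 216.75 mm²) is removed, clipping the outline — boundary = 35.11 mm. Overall, the cross-section has 3 separate islands. Total boundary length (outer) = 35.11 mm.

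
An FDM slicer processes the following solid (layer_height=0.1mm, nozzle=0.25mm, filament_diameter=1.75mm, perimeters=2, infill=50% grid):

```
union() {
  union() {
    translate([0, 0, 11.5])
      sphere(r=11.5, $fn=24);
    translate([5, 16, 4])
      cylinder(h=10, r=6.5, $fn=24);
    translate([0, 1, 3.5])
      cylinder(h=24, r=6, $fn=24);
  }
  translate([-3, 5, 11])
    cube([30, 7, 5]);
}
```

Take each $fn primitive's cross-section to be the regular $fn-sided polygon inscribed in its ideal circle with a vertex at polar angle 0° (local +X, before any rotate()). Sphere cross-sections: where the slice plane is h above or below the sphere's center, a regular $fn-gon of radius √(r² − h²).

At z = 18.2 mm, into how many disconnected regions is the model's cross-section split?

At z = 18.2 mm: the sphere: section is a regular 24-gon, circumradius = √(r²−h²) = √(11.5²−6.7²) = 9.347; the cylinder at (5, 16) is not intersected at this z (z outside [4, 14]); the cylinder at (0, 1): section is a regular 24-gon, circumradius r=6; Merging all regions: the r=6 cylinder at (0, 1) lies entirely inside the r=11.5 sphere, so the union is just the r=11.5 sphere — 1 connected region; the cube at (-3, 5) is absent (z outside [11, 16]); Combining (union): only the result so far is present, so the union is just that shape — 1 connected region. The result has 1 disconnected region.

1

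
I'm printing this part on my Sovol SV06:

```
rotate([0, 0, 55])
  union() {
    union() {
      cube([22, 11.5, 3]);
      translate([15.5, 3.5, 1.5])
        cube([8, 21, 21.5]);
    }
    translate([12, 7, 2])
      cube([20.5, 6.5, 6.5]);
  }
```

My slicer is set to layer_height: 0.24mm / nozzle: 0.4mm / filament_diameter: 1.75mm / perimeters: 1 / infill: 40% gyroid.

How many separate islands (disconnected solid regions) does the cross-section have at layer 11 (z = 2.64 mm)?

At z = 2.64 mm: the cube (footprint 22×11.5) is included at this height; the 8×21 cube at (15.5, 3.5) contributes its full rectangle; Combining (union): the regions partially overlap (shared area 52.00 mm²), so overlapping operands fuse into one piece — 1 connected region; the 20.5×6.5 cube at (12, 7) contributes its full rectangle; Merging all regions: the regions partially overlap (shared area 67.75 mm²), so overlapping operands fuse into one piece — 1 connected region; (whole slice rotated 55° about Z — lengths, areas and connectivity unchanged). Overall, the cross-section is a single solid region. Island count = 1.

1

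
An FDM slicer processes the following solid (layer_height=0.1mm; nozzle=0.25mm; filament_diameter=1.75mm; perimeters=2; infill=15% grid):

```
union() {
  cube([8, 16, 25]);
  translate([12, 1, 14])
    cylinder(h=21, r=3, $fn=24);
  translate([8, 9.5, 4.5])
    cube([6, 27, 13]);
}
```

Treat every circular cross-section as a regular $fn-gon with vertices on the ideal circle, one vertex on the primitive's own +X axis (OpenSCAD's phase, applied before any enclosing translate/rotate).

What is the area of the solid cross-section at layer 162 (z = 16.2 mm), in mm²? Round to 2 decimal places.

317.95 mm²

At z = 16.2 mm: the cube (footprint 8×16) is included at this height (area 128.00 mm²); the cylinder at (12, 1): section is a regular 24-gon, circumradius r=3 (area = (24/2)·3.000²·sin(360°/24) = 27.95 mm²); the cube at (8, 9.5) is present — its section is the full 6×27 rectangle (area 162.00 mm²); Merging all regions: the 3 present regions share edge segments without overlapping in area, so areas simply add but the touching pieces fuse into one outline (the shared edge portions become interior and drop out of the boundary) — area = 317.95 mm². Overall, the cross-section has 2 separate islands. Net area = 317.95 mm².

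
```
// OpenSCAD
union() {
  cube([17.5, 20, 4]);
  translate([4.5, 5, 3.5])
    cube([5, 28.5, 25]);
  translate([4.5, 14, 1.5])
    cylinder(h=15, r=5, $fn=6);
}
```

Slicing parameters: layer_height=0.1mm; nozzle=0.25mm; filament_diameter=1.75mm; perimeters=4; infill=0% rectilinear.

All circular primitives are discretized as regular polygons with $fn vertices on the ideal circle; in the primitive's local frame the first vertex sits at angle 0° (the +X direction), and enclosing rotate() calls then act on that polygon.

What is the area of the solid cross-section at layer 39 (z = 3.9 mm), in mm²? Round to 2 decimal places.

417.93 mm²

At z = 3.9 mm: the cube is present — its section is the full 17.5×20 rectangle (area 350.00 mm²); the cube at (4.5, 5) (footprint 5×28.5) is included at this height (area 142.50 mm²); the cylinder at (4.5, 14): section is a regular 6-gon, circumradius r=5 (area = (6/2)·5.000²·sin(360°/6) = 64.95 mm²); Merging all regions: the regions partially overlap — summed areas 557.45 mm² minus the doubly-counted overlap 139.52 mm² gives 417.93 mm² — area = 417.93 mm². Overall, the cross-section is a single solid region. Net area = 417.93 mm².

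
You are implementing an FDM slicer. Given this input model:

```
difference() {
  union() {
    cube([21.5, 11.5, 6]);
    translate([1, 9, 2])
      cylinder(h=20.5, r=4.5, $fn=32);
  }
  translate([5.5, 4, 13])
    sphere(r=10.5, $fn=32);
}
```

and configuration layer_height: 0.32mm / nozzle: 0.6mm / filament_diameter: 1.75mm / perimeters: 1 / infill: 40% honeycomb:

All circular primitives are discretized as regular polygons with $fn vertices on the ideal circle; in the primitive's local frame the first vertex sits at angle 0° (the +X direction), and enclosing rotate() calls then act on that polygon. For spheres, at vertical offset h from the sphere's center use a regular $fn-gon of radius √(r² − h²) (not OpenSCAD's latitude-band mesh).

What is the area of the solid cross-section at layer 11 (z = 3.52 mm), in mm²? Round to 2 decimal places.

214.88 mm²

At z = 3.52 mm: the cube (footprint 21.5×11.5) is included at this height (area 247.25 mm²); the r=4.5 cylinder at (1, 9) contributes a regular 32-gon of circumradius 4.5 (area = (32/2)·4.500²·sin(360°/32) = 63.21 mm²); Taking the union: the regions partially overlap — summed areas 310.46 mm² minus the doubly-counted overlap 33.35 mm² gives 277.10 mm² — area = 277.10 mm²; the sphere at (5.5, 4): section is a regular 32-gon, circumradius = √(r²−h²) = √(10.5²−9.48²) = 4.514 (area = (32/2)·4.514²·sin(360°/32) = 63.61 mm²); Taking the first minus the rest: starting from that combined region (277.10 mm²), the r=10.5 sphere at (5.5, 4) partially overlaps it — only the 62.22 mm² overlap (of its 63.61 mm²) is removed, clipping the outline — area = 214.88 mm². Overall, the cross-section is a single solid region. Net area = 214.88 mm².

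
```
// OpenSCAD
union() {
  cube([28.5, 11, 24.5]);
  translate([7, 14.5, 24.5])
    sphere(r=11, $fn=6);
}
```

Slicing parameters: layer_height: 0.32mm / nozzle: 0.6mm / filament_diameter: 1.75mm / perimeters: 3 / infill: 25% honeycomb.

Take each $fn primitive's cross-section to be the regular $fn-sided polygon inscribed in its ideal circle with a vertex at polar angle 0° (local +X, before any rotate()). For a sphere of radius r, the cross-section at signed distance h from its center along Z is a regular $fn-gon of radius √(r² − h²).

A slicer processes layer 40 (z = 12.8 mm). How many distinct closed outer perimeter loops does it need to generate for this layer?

At z = 12.8 mm: the cube is present — its section is the full 28.5×11 rectangle; the sphere at (7, 14.5) does not reach this height (|z−center|=11.700 > r=11); Merging all regions: only the 28.5×11 cube is present, so the union is just that shape — 1 connected region. The result has 1 disconnected region.

1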